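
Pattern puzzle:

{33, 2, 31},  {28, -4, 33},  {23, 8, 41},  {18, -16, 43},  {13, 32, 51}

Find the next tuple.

First value: −5 each step; 33, 28, 23, 18, 13 → 8.
Second value: ×(-2) each step, so 2, -4, 8, -16, 32 → -64.
Third value: alternating steps +2, +8, +2, +8, …; 31, 33, 41, 43, 51 → 53.
Putting it together: {8, -64, 53}.

{8, -64, 53}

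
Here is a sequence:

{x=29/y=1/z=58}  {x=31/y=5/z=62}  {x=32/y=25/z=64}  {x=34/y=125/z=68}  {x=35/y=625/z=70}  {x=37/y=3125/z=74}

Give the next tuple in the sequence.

X: alternating steps +2, +1, +2, +1, …; 29, 31, 32, 34, 35, 37 → 38.
Y goes 1, 5, 25, 125, 625, 3125 → 15625 (×5 each step).
For the z, always 2 × the x: 58, 62, 64, 68, 70, 74 → 76.
Combining the parts gives {x=38/y=15625/z=76}.

{x=38/y=15625/z=76}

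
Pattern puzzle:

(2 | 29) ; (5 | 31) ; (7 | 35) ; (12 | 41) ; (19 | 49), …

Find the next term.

First part: each term is the sum of the two before it, so 2, 5, 7, 12, 19 → 31.
Second part goes 29, 31, 35, 41, 49 → 59 (differences are 2, 4, 6, … (increasing by 2 each time)).
Putting it together: (31 | 59).

(31 | 59)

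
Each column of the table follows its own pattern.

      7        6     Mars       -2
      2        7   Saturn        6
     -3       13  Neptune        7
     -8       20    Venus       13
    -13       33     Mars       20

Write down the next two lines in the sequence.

-18  53  Saturn  33; -23  86  Neptune  53

For the first component, −5 each step: 7, 2, -3, -8, -13 → -18 → -23.
Second component: each term is the sum of the two before it; 6, 7, 13, 20, 33 → 53 → 86.
Planet: repeats Mars → Saturn → Neptune → Venus, so Mars, Saturn, Neptune, Venus, Mars → Saturn → Neptune.
Fourth component — always the previous value of the second component: -2, 6, 7, 13, 20 → 33 → 53.
Putting the parts together: -18  53  Saturn  33 and then -23  86  Neptune  53.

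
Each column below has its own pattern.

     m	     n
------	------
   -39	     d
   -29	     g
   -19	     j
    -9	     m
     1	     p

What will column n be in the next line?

For the column n, letters move forward 3 places in the alphabet: d, g, j, m, p → s.

s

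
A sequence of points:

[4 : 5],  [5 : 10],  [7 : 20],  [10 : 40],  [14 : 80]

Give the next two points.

First part goes 4, 5, 7, 10, 14 → 19 → 25 (differences are 1, 2, 3, … (increasing by 1 each time)).
Second part — ×2 each step: 5, 10, 20, 40, 80 → 160 → 320.
Putting the parts together: [19 : 160] and then [25 : 320].

[19 : 160], [25 : 320]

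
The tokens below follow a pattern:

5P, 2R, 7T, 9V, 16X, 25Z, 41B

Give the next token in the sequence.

66D

First component — each term is the sum of the two before it: 5, 2, 7, 9, 16, 25, 41 → 66.
Letter goes P, R, T, V, X, Z, B → D (letters move forward 2 places in the alphabet, wrapping Z→A).
So the next token is 66D.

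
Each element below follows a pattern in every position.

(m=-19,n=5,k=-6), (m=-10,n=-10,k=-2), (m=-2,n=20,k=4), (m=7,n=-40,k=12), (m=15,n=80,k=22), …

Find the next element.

M — alternating steps +9, +8, +9, +8, …: -19, -10, -2, 7, 15 → 24.
N: ×(-2) each step; 5, -10, 20, -40, 80 → -160.
K: differences are 4, 6, 8, … (increasing by 2 each time); -6, -2, 4, 12, 22 → 34.
So the next element is (m=24,n=-160,k=34).

(m=24,n=-160,k=34)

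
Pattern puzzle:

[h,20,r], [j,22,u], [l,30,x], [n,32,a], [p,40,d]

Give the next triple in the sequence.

[r,42,g]

First letter: letters move forward 2 places in the alphabet, so h, j, l, n, p → r.
Second value: 20, 22, 30, 32, 40 → 42 (alternating steps +2, +8, +2, +8, …).
Second letter: letters move forward 3 places in the alphabet, wrapping Z→A; r, u, x, a, d → g.
Combining the parts gives [r,42,g].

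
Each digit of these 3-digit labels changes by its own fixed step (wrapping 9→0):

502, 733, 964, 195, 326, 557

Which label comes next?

First digit — +2 each step, mod 10: 5, 7, 9, 1, 3, 5 → 7.
For the second digit, +3 each step, mod 10: 0, 3, 6, 9, 2, 5 → 8.
Third digit — +1 each step, mod 10: 2, 3, 4, 5, 6, 7 → 8.
Putting it together: 788.

788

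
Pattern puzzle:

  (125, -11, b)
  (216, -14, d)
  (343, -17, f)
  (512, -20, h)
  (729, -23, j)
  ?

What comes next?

For the first entry, perfect cubes: 5³, 6³, 7³, …: 125, 216, 343, 512, 729 → 1000.
Second entry goes -11, -14, -17, -20, -23 → -26 (−3 each step).
Letter: b, d, f, h, j → l (letters move forward 2 places in the alphabet).
So the next triple is (1000, -26, l).

(1000, -26, l)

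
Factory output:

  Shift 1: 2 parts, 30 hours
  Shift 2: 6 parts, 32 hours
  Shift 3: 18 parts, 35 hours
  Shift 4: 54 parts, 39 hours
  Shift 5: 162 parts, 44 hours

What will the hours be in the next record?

Hours: differences are 2, 3, 4, … (increasing by 1 each time), so 30, 32, 35, 39, 44 → 50.

50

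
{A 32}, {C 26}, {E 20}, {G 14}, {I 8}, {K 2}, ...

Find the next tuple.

Letter: A, C, E, G, I, K → M (letters move forward 2 places in the alphabet).
Second coordinate — −6 each step: 32, 26, 20, 14, 8, 2 → -4.
So the next tuple is {M -4}.

{M -4}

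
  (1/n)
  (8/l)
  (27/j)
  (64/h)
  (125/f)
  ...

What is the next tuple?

For the first slot, perfect cubes: 1³, 2³, 3³, …: 1, 8, 27, 64, 125 → 216.
Letter goes n, l, j, h, f → d (letters move back 2 places in the alphabet).
Putting it together: (216/d).

(216/d)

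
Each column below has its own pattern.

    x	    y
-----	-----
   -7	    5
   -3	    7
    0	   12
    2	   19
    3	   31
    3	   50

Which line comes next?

Column x: differences are 4, 3, 2, … (decreasing by 1 each time), so -7, -3, 0, 2, 3, 3 → 2.
Column y — each term is the sum of the two before it: 5, 7, 12, 19, 31, 50 → 81.
Putting it together: 2  81.

2  81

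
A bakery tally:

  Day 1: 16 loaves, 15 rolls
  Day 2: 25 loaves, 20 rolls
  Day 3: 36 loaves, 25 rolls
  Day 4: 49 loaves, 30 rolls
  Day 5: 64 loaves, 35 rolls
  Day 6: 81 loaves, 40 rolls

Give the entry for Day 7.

100 loaves, 45 rolls

Loaves: 16, 25, 36, 49, 64, 81 → 100 (perfect squares: 4², 5², 6², …).
For the rolls, +5 each step: 15, 20, 25, 30, 35, 40 → 45.
Putting it together: 100 loaves, 45 rolls.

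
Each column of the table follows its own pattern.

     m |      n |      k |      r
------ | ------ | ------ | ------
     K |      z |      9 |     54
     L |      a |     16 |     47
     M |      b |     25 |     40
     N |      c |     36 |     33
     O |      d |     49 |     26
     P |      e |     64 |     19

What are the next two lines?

Column m: letters move forward 1 place in the alphabet; K, L, M, N, O, P → Q → R.
Column n — letters move forward 1 place in the alphabet, wrapping Z→A: z, a, b, c, d, e → f → g.
Column k: perfect squares: 3², 4², 5², …, so 9, 16, 25, 36, 49, 64 → 81 → 100.
Column r — −7 each step: 54, 47, 40, 33, 26, 19 → 12 → 5.
So the next two lines are Q  f  81  12 and R  g  100  5.

Q  f  81  12; R  g  100  5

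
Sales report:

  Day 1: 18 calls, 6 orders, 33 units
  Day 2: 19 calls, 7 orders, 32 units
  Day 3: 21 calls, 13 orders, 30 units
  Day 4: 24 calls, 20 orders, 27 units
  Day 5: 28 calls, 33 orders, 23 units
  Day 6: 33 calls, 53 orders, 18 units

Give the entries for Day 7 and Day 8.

39 calls, 86 orders, 12 units; 46 calls, 139 orders, 5 units

Calls: 18, 19, 21, 24, 28, 33 → 39 → 46 (differences are 1, 2, 3, … (increasing by 1 each time)).
Orders goes 6, 7, 13, 20, 33, 53 → 86 → 139 (each term is the sum of the two before it).
Units: together with the calls always sums to 51; 33, 32, 30, 27, 23, 18 → 12 → 5.
So the next two lines are 39 calls, 86 orders, 12 units and 46 calls, 139 orders, 5 units.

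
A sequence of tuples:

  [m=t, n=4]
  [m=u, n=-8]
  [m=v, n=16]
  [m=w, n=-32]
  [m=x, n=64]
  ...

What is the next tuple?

[m=y, n=-128]

M: t, u, v, w, x → y (letters move forward 1 place in the alphabet).
N — ×(-2) each step: 4, -8, 16, -32, 64 → -128.
Combining the parts gives [m=y, n=-128].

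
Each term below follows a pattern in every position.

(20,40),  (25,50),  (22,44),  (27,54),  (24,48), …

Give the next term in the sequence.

(29,58)

First coordinate: alternating steps +5, −3, +5, −3, …; 20, 25, 22, 27, 24 → 29.
For the second coordinate, always 2 × the first coordinate: 40, 50, 44, 54, 48 → 58.
So the next term is (29,58).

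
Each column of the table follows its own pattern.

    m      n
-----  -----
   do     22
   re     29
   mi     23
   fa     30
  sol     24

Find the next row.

la  31

Column m: runs through the solfège scale do→ti, so do, re, mi, fa, sol → la.
Column n goes 22, 29, 23, 30, 24 → 31 (alternating steps +7, −6, +7, −6, …).
Putting it together: la  31.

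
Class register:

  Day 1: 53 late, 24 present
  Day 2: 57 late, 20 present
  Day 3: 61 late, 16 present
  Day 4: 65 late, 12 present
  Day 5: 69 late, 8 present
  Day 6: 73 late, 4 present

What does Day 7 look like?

77 late, 0 present

Late: 53, 57, 61, 65, 69, 73 → 77 (+4 each step).
For the present, together with the late always sums to 77: 24, 20, 16, 12, 8, 4 → 0.
Putting it together: 77 late, 0 present.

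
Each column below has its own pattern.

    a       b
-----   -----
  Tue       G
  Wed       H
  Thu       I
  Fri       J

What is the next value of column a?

Sat

Column a: Tue, Wed, Thu, Fri → Sat (runs through the weekdays Mon→Sun).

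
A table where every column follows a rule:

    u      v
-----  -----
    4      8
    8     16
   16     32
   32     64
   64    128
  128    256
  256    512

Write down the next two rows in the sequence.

Column u: ×2 each step; 4, 8, 16, 32, 64, 128, 256 → 512 → 1024.
Column v: 8, 16, 32, 64, 128, 256, 512 → 1024 → 2048 (always 2 × the column u).
So the next two rows are 512  1024 and 1024  2048.

512  1024; 1024  2048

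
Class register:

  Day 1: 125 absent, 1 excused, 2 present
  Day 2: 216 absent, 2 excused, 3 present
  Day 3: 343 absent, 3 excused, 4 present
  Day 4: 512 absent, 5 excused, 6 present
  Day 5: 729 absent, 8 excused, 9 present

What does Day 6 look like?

Absent: 125, 216, 343, 512, 729 → 1000 (perfect cubes: 5³, 6³, 7³, …).
Excused goes 1, 2, 3, 5, 8 → 13 (each term is the sum of the two before it).
Present: 2, 3, 4, 6, 9 → 14 (always 1 more than the excused).
Combining the parts gives 1000 absent, 13 excused, 14 present.

1000 absent, 13 excused, 14 present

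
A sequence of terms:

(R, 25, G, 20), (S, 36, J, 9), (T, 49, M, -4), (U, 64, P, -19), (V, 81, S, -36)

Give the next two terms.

(W, 100, V, -55), (X, 121, Y, -76)

For the first letter, letters move forward 1 place in the alphabet: R, S, T, U, V → W → X.
Second slot: perfect squares: 5², 6², 7², …, so 25, 36, 49, 64, 81 → 100 → 121.
Second letter goes G, J, M, P, S → V → Y (letters move forward 3 places in the alphabet).
Fourth slot: together with the second slot always sums to 45; 20, 9, -4, -19, -36 → -55 → -76.
Putting the parts together: (W, 100, V, -55) and then (X, 121, Y, -76).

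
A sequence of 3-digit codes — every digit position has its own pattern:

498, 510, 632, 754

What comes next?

First digit: +1 each step, mod 10; 4, 5, 6, 7 → 8.
For the second digit, +2 each step, mod 10: 9, 1, 3, 5 → 7.
For the third digit, +2 each step, mod 10: 8, 0, 2, 4 → 6.
So the next code is 876.

876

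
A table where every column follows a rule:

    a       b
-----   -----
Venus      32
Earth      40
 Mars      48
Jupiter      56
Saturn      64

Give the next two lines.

For the column a, runs through the planets Mercury→Neptune: Venus, Earth, Mars, Jupiter, Saturn → Uranus → Neptune.
Column b: 32, 40, 48, 56, 64 → 72 → 80 (+8 each step).
Putting the parts together: Uranus  72 and then Neptune  80.

Uranus  72; Neptune  80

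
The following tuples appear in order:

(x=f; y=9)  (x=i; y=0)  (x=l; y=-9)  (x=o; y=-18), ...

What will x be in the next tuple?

X: f, i, l, o → r (letters move forward 3 places in the alphabet).

r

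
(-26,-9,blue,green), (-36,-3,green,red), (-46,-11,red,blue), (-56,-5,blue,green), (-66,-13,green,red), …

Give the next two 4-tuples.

First entry: −10 each step, so -26, -36, -46, -56, -66 → -76 → -86.
Second entry: alternating steps +6, −8, +6, −8, …; -9, -3, -11, -5, -13 → -7 → -15.
First colour: repeats blue → green → red, so blue, green, red, blue, green → red → blue.
For the second colour, repeats green → red → blue: green, red, blue, green, red → blue → green.
So the next two 4-tuples are (-76,-7,red,blue) and (-86,-15,blue,green).

(-76,-7,red,blue), (-86,-15,blue,green)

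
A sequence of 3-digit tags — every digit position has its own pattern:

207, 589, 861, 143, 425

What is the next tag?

For the first digit, +3 each step, mod 10: 2, 5, 8, 1, 4 → 7.
Second digit: 0, 8, 6, 4, 2 → 0 (−2 each step, mod 10).
For the third digit, +2 each step, mod 10: 7, 9, 1, 3, 5 → 7.
Putting it together: 707.

707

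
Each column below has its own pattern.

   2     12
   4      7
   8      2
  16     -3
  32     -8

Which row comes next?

64  -13

For the first component, ×2 each step: 2, 4, 8, 16, 32 → 64.
For the second component, −5 each step: 12, 7, 2, -3, -8 → -13.
Combining the parts gives 64  -13.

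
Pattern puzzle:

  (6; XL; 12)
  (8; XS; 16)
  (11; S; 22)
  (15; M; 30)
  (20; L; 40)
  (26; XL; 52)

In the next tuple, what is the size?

XS

First part: differences are 2, 3, 4, … (increasing by 1 each time), so 6, 8, 11, 15, 20, 26 → 33.
Size goes XL, XS, S, M, L, XL → XS (repeats XL → XS → S → M → L).
Third part goes 12, 16, 22, 30, 40, 52 → 66 (always 2 × the first part).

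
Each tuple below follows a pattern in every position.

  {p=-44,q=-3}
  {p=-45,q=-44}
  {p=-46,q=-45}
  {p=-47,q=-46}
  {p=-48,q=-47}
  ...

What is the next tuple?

{p=-49,q=-48}

P: −1 each step; -44, -45, -46, -47, -48 → -49.
Q: -3, -44, -45, -46, -47 → -48 (always the previous value of the p).
Combining the parts gives {p=-49,q=-48}.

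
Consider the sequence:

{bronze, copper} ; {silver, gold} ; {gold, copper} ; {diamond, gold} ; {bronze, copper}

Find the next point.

Rank goes bronze, silver, gold, diamond, bronze → silver (repeats bronze → silver → gold → diamond).
Metal goes copper, gold, copper, gold, copper → gold (alternates copper ↔ gold).
Combining the parts gives {silver, gold}.

{silver, gold}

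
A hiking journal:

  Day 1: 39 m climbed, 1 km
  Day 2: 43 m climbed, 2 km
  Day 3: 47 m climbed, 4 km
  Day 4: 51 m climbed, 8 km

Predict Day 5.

55 m climbed, 16 km

M climbed: 39, 43, 47, 51 → 55 (+4 each step).
Km: ×2 each step; 1, 2, 4, 8 → 16.
Combining the parts gives 55 m climbed, 16 km.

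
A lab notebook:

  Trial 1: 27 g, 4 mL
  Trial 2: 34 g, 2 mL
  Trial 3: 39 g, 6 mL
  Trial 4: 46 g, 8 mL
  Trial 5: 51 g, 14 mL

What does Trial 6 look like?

58 g, 22 mL

For the g, alternating steps +7, +5, +7, +5, …: 27, 34, 39, 46, 51 → 58.
For the mL, each term is the sum of the two before it: 4, 2, 6, 8, 14 → 22.
Putting it together: 58 g, 22 mL.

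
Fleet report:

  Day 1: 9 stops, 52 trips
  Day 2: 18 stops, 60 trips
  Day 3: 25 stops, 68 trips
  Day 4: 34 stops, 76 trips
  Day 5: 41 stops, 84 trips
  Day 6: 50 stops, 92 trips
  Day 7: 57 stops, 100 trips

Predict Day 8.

Stops: alternating steps +9, +7, +9, +7, …; 9, 18, 25, 34, 41, 50, 57 → 66.
Trips: 52, 60, 68, 76, 84, 92, 100 → 108 (+8 each step).
So the next line is 66 stops, 108 trips.

66 stops, 108 trips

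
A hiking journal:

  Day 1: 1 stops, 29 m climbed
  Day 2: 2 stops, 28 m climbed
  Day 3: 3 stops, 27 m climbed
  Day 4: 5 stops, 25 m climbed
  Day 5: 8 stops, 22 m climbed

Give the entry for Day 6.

For the stops, each term is the sum of the two before it: 1, 2, 3, 5, 8 → 13.
M climbed: together with the stops always sums to 30; 29, 28, 27, 25, 22 → 17.
Putting it together: 13 stops, 17 m climbed.

13 stops, 17 m climbed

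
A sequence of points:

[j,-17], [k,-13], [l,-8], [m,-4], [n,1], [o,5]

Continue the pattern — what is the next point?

Letter: j, k, l, m, n, o → p (letters move forward 1 place in the alphabet).
For the second value, alternating steps +4, +5, +4, +5, …: -17, -13, -8, -4, 1, 5 → 10.
Putting it together: [p,10].

[p,10]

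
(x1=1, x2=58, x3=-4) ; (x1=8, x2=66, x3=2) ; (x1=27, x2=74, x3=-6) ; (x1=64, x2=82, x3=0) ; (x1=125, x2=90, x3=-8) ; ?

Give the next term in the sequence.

X1: 1, 8, 27, 64, 125 → 216 (perfect cubes: 1³, 2³, 3³, …).
X2 goes 58, 66, 74, 82, 90 → 98 (+8 each step).
X3 goes -4, 2, -6, 0, -8 → -2 (alternating steps +6, −8, +6, −8, …).
So the next term is (x1=216, x2=98, x3=-2).

(x1=216, x2=98, x3=-2)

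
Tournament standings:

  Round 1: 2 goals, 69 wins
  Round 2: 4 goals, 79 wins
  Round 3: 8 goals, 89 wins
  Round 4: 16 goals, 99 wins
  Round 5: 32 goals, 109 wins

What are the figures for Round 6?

64 goals, 119 wins

Goals: 2, 4, 8, 16, 32 → 64 (×2 each step).
Wins — +10 each step: 69, 79, 89, 99, 109 → 119.
Putting it together: 64 goals, 119 wins.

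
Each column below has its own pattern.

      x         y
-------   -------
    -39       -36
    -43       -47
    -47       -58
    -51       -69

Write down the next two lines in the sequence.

-55  -80; -59  -91

Column x goes -39, -43, -47, -51 → -55 → -59 (−4 each step).
Column y: -36, -47, -58, -69 → -80 → -91 (−11 each step).
So the next two lines are -55  -80 and -59  -91.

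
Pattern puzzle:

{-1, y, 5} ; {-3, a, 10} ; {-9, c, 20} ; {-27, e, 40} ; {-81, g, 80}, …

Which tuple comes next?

First value goes -1, -3, -9, -27, -81 → -243 (×3 each step).
Letter: letters move forward 2 places in the alphabet, wrapping Z→A, so y, a, c, e, g → i.
Third value goes 5, 10, 20, 40, 80 → 160 (×2 each step).
Combining the parts gives {-243, i, 160}.

{-243, i, 160}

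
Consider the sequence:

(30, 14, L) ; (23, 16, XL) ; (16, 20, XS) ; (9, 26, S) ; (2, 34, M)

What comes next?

First slot: −7 each step, so 30, 23, 16, 9, 2 → -5.
For the second slot, differences are 2, 4, 6, … (increasing by 2 each time): 14, 16, 20, 26, 34 → 44.
Size — runs through clothing sizes XS→XL: L, XL, XS, S, M → L.
Putting it together: (-5, 44, L).

(-5, 44, L)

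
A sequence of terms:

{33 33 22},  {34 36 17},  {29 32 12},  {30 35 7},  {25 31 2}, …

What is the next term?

{26 34 -3}

For the first value, alternating steps +1, −5, +1, −5, …: 33, 34, 29, 30, 25 → 26.
Second value: alternating steps +3, −4, +3, −4, …, so 33, 36, 32, 35, 31 → 34.
For the third value, −5 each step: 22, 17, 12, 7, 2 → -3.
Putting it together: {26 34 -3}.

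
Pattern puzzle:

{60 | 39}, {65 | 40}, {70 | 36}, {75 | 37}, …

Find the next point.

First coordinate: +5 each step, so 60, 65, 70, 75 → 80.
Second coordinate: 39, 40, 36, 37 → 33 (alternating steps +1, −4, +1, −4, …).
So the next point is {80 | 33}.

{80 | 33}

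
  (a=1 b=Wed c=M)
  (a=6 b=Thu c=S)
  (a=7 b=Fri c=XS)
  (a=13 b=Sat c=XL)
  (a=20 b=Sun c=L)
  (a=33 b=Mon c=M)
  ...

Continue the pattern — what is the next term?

A goes 1, 6, 7, 13, 20, 33 → 53 (each term is the sum of the two before it).
B: runs through the weekdays Mon→Sun; Wed, Thu, Fri, Sat, Sun, Mon → Tue.
C — repeats M → S → XS → XL → L: M, S, XS, XL, L, M → S.
Putting it together: (a=53 b=Tue c=S).

(a=53 b=Tue c=S)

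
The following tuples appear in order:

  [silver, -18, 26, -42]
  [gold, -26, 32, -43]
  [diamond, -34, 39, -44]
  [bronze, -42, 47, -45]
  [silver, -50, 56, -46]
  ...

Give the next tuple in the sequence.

Rank: repeats silver → gold → diamond → bronze, so silver, gold, diamond, bronze, silver → gold.
Second coordinate goes -18, -26, -34, -42, -50 → -58 (−8 each step).
Third coordinate goes 26, 32, 39, 47, 56 → 66 (differences are 6, 7, 8, … (increasing by 1 each time)).
Fourth coordinate goes -42, -43, -44, -45, -46 → -47 (−1 each step).
So the next tuple is [gold, -58, 66, -47].

[gold, -58, 66, -47]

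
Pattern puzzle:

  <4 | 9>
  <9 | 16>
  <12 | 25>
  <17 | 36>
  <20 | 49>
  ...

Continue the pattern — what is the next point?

First component goes 4, 9, 12, 17, 20 → 25 (alternating steps +5, +3, +5, +3, …).
Second component — perfect squares: 3², 4², 5², …: 9, 16, 25, 36, 49 → 64.
Combining the parts gives <25 | 64>.

<25 | 64>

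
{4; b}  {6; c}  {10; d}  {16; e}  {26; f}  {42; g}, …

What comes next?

First entry goes 4, 6, 10, 16, 26, 42 → 68 (each term is the sum of the two before it).
Letter — letters move forward 1 place in the alphabet: b, c, d, e, f, g → h.
Putting it together: {68; h}.

{68; h}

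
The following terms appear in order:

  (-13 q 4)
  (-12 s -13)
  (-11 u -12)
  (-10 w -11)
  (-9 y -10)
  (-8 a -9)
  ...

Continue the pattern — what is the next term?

(-7 c -8)

First entry — +1 each step: -13, -12, -11, -10, -9, -8 → -7.
Letter goes q, s, u, w, y, a → c (letters move forward 2 places in the alphabet, wrapping Z→A).
Third entry — always the previous value of the first entry: 4, -13, -12, -11, -10, -9 → -8.
Combining the parts gives (-7 c -8).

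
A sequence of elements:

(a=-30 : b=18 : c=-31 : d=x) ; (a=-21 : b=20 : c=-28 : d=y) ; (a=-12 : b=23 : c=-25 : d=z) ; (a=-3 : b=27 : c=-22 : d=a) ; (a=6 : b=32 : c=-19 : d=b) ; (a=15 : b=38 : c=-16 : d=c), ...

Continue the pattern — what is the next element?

For the a, +9 each step: -30, -21, -12, -3, 6, 15 → 24.
B: 18, 20, 23, 27, 32, 38 → 45 (differences are 2, 3, 4, … (increasing by 1 each time)).
For the c, +3 each step: -31, -28, -25, -22, -19, -16 → -13.
D goes x, y, z, a, b, c → d (letters move forward 1 place in the alphabet, wrapping Z→A).
Putting it together: (a=24 : b=45 : c=-13 : d=d).

(a=24 : b=45 : c=-13 : d=d)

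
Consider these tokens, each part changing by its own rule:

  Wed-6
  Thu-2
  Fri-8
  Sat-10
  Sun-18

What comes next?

Mon-28

Day: runs through the weekdays Mon→Sun; Wed, Thu, Fri, Sat, Sun → Mon.
Second component — each term is the sum of the two before it: 6, 2, 8, 10, 18 → 28.
Combining the parts gives Mon-28.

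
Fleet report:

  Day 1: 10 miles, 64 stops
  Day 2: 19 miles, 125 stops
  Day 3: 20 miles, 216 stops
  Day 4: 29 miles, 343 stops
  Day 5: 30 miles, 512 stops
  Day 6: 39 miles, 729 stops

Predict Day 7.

40 miles, 1000 stops

Miles goes 10, 19, 20, 29, 30, 39 → 40 (alternating steps +9, +1, +9, +1, …).
Stops goes 64, 125, 216, 343, 512, 729 → 1000 (perfect cubes: 4³, 5³, 6³, …).
So the next line is 40 miles, 1000 stops.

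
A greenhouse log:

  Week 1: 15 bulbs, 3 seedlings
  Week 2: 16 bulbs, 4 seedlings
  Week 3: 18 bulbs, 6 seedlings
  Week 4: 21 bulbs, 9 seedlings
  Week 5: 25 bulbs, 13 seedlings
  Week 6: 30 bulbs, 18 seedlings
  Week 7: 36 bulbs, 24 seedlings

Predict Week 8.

For the bulbs, differences are 1, 2, 3, … (increasing by 1 each time): 15, 16, 18, 21, 25, 30, 36 → 43.
Seedlings goes 3, 4, 6, 9, 13, 18, 24 → 31 (always 12 less than the bulbs).
Putting it together: 43 bulbs, 31 seedlings.

43 bulbs, 31 seedlings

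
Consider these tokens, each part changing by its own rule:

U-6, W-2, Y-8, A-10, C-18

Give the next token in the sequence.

Letter: letters move forward 2 places in the alphabet, wrapping Z→A; U, W, Y, A, C → E.
Second component: 6, 2, 8, 10, 18 → 28 (each term is the sum of the two before it).
Combining the parts gives E-28.

E-28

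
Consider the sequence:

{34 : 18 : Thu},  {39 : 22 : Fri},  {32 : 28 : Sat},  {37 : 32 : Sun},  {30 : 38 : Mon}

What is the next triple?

First coordinate: 34, 39, 32, 37, 30 → 35 (alternating steps +5, −7, +5, −7, …).
Second coordinate goes 18, 22, 28, 32, 38 → 42 (alternating steps +4, +6, +4, +6, …).
Day: runs through the weekdays Mon→Sun, so Thu, Fri, Sat, Sun, Mon → Tue.
Putting it together: {35 : 42 : Tue}.

{35 : 42 : Tue}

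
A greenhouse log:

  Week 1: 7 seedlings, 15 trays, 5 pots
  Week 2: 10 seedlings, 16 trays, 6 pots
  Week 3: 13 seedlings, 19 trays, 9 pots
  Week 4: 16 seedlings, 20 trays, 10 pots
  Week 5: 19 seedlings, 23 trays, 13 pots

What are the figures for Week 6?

22 seedlings, 24 trays, 14 pots

Seedlings: 7, 10, 13, 16, 19 → 22 (+3 each step).
Trays — alternating steps +1, +3, +1, +3, …: 15, 16, 19, 20, 23 → 24.
Pots: always 10 less than the trays, so 5, 6, 9, 10, 13 → 14.
Putting it together: 22 seedlings, 24 trays, 14 pots.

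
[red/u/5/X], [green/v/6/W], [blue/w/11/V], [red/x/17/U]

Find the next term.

Colour goes red, green, blue, red → green (repeats red → green → blue).
First letter: u, v, w, x → y (letters move forward 1 place in the alphabet).
Third coordinate: 5, 6, 11, 17 → 28 (each term is the sum of the two before it).
Second letter — letters move back 1 place in the alphabet: X, W, V, U → T.
Combining the parts gives [green/y/28/T].

[green/y/28/T]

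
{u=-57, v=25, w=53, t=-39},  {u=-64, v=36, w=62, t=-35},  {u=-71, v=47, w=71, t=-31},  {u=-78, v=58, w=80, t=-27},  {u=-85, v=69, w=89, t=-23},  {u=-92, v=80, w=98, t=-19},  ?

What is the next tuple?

{u=-99, v=91, w=107, t=-15}

U: −7 each step; -57, -64, -71, -78, -85, -92 → -99.
V: 25, 36, 47, 58, 69, 80 → 91 (+11 each step).
W — +9 each step: 53, 62, 71, 80, 89, 98 → 107.
T: +4 each step, so -39, -35, -31, -27, -23, -19 → -15.
Putting it together: {u=-99, v=91, w=107, t=-15}.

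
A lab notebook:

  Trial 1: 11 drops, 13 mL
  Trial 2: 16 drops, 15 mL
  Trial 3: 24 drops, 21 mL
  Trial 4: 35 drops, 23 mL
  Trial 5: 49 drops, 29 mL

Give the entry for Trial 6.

66 drops, 31 mL

Drops goes 11, 16, 24, 35, 49 → 66 (differences are 5, 8, 11, … (increasing by 3 each time)).
ML goes 13, 15, 21, 23, 29 → 31 (alternating steps +2, +6, +2, +6, …).
So the next record is 66 drops, 31 mL.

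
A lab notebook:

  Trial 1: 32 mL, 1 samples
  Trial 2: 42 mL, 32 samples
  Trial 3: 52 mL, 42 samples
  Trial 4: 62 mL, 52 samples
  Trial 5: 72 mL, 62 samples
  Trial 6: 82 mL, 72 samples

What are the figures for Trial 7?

For the mL, +10 each step: 32, 42, 52, 62, 72, 82 → 92.
Samples goes 1, 32, 42, 52, 62, 72 → 82 (always the previous value of the mL).
Putting it together: 92 mL, 82 samples.

92 mL, 82 samples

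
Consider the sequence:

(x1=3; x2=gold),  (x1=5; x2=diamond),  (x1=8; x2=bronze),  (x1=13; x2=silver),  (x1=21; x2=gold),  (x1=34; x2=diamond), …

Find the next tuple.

X1: 3, 5, 8, 13, 21, 34 → 55 (each term is the sum of the two before it).
X2 — repeats gold → diamond → bronze → silver: gold, diamond, bronze, silver, gold, diamond → bronze.
Combining the parts gives (x1=55; x2=bronze).

(x1=55; x2=bronze)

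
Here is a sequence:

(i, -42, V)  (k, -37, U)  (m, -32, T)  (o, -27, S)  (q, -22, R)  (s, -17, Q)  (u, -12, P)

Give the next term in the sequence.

First letter — letters move forward 2 places in the alphabet: i, k, m, o, q, s, u → w.
Second coordinate — +5 each step: -42, -37, -32, -27, -22, -17, -12 → -7.
Second letter goes V, U, T, S, R, Q, P → O (letters move back 1 place in the alphabet).
Combining the parts gives (w, -7, O).

(w, -7, O)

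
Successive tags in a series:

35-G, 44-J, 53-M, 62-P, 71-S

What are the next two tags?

80-V, 89-Y

First component: +9 each step; 35, 44, 53, 62, 71 → 80 → 89.
Letter goes G, J, M, P, S → V → Y (letters move forward 3 places in the alphabet).
Putting the parts together: 80-V and then 89-Y.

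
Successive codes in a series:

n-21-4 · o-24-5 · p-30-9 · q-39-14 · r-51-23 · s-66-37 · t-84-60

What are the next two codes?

u-105-97 then v-129-157

Letter: letters move forward 1 place in the alphabet; n, o, p, q, r, s, t → u → v.
Second component — differences are 3, 6, 9, … (increasing by 3 each time): 21, 24, 30, 39, 51, 66, 84 → 105 → 129.
For the third component, each term is the sum of the two before it: 4, 5, 9, 14, 23, 37, 60 → 97 → 157.
So the next two codes are u-105-97 and v-129-157.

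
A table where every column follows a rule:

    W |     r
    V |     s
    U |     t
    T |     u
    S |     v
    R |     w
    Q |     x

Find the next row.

For the first letter, letters move back 1 place in the alphabet: W, V, U, T, S, R, Q → P.
For the second letter, letters move forward 1 place in the alphabet: r, s, t, u, v, w, x → y.
Combining the parts gives P  y.

P  y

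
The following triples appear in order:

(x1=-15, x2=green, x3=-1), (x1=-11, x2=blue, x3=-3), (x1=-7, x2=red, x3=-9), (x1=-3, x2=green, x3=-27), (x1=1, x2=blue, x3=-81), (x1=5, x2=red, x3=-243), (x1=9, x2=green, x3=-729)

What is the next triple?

X1: +4 each step, so -15, -11, -7, -3, 1, 5, 9 → 13.
X2: green, blue, red, green, blue, red, green → blue (repeats green → blue → red).
X3: ×3 each step, so -1, -3, -9, -27, -81, -243, -729 → -2187.
So the next triple is (x1=13, x2=blue, x3=-2187).

(x1=13, x2=blue, x3=-2187)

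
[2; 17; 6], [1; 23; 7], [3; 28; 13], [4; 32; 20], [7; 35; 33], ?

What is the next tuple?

[11; 37; 53]

First part goes 2, 1, 3, 4, 7 → 11 (each term is the sum of the two before it).
Second part: 17, 23, 28, 32, 35 → 37 (differences are 6, 5, 4, … (decreasing by 1 each time)).
Third part goes 6, 7, 13, 20, 33 → 53 (each term is the sum of the two before it).
So the next tuple is [11; 37; 53].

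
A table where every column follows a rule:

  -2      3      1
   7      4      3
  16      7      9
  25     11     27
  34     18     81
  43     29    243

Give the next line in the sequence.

First component: +9 each step, so -2, 7, 16, 25, 34, 43 → 52.
Second component — each term is the sum of the two before it: 3, 4, 7, 11, 18, 29 → 47.
Third component: 1, 3, 9, 27, 81, 243 → 729 (×3 each step).
Combining the parts gives 52  47  729.

52  47  729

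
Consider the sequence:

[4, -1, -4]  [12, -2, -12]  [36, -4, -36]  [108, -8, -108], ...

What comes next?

[324, -16, -324]

For the first coordinate, ×3 each step: 4, 12, 36, 108 → 324.
Second coordinate: ×2 each step, so -1, -2, -4, -8 → -16.
Third coordinate — always the negative of the first coordinate: -4, -12, -36, -108 → -324.
Combining the parts gives [324, -16, -324].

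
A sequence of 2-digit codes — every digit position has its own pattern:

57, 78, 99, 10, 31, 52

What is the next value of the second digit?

3

For the second digit, +1 each step, mod 10: 7, 8, 9, 0, 1, 2 → 3.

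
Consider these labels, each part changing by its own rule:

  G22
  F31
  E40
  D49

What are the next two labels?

C58, B67

Letter — letters move back 1 place in the alphabet: G, F, E, D → C → B.
Second component goes 22, 31, 40, 49 → 58 → 67 (+9 each step).
So the next two labels are C58 and B67.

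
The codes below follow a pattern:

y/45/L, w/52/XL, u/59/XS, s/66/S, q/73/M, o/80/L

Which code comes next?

m/87/XL

For the letter, letters move back 2 places in the alphabet: y, w, u, s, q, o → m.
Second component: +7 each step; 45, 52, 59, 66, 73, 80 → 87.
Size — repeats L → XL → XS → S → M: L, XL, XS, S, M, L → XL.
Putting it together: m/87/XL.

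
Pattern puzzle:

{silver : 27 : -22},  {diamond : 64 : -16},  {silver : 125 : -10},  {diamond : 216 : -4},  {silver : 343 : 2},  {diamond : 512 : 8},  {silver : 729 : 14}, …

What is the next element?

For the rank, alternates silver ↔ diamond: silver, diamond, silver, diamond, silver, diamond, silver → diamond.
Second entry goes 27, 64, 125, 216, 343, 512, 729 → 1000 (perfect cubes: 3³, 4³, 5³, …).
Third entry: +6 each step; -22, -16, -10, -4, 2, 8, 14 → 20.
Putting it together: {diamond : 1000 : 20}.

{diamond : 1000 : 20}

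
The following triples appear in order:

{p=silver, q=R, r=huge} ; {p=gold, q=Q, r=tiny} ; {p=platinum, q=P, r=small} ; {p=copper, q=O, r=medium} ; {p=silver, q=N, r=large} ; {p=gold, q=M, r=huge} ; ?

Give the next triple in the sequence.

P goes silver, gold, platinum, copper, silver, gold → platinum (repeats silver → gold → platinum → copper).
Q: R, Q, P, O, N, M → L (letters move back 1 place in the alphabet).
R: repeats huge → tiny → small → medium → large; huge, tiny, small, medium, large, huge → tiny.
So the next triple is {p=platinum, q=L, r=tiny}.

{p=platinum, q=L, r=tiny}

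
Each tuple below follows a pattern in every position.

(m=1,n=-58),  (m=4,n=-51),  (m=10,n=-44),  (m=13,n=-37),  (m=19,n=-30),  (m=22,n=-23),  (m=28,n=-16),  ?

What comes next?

M: alternating steps +3, +6, +3, +6, …; 1, 4, 10, 13, 19, 22, 28 → 31.
N: +7 each step, so -58, -51, -44, -37, -30, -23, -16 → -9.
Putting it together: (m=31,n=-9).

(m=31,n=-9)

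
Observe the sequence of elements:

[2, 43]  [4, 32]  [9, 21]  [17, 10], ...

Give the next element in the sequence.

[28, -1]

First part: differences are 2, 5, 8, … (increasing by 3 each time), so 2, 4, 9, 17 → 28.
Second part: −11 each step; 43, 32, 21, 10 → -1.
Combining the parts gives [28, -1].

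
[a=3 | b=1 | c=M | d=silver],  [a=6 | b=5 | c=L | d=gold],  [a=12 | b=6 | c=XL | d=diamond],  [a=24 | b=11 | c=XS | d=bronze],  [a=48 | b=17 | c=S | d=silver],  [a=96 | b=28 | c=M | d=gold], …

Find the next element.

A: ×2 each step; 3, 6, 12, 24, 48, 96 → 192.
B — each term is the sum of the two before it: 1, 5, 6, 11, 17, 28 → 45.
C — repeats M → L → XL → XS → S: M, L, XL, XS, S, M → L.
D: repeats silver → gold → diamond → bronze; silver, gold, diamond, bronze, silver, gold → diamond.
Putting it together: [a=192 | b=45 | c=L | d=diamond].

[a=192 | b=45 | c=L | d=diamond]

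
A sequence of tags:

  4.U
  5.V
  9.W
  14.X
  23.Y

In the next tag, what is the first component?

37

First component — each term is the sum of the two before it: 4, 5, 9, 14, 23 → 37.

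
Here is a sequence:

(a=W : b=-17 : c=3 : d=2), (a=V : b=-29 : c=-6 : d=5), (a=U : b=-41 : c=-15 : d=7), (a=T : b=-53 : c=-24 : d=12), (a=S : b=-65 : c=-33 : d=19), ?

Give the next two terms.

For the a, letters move back 1 place in the alphabet: W, V, U, T, S → R → Q.
B goes -17, -29, -41, -53, -65 → -77 → -89 (−12 each step).
For the c, −9 each step: 3, -6, -15, -24, -33 → -42 → -51.
D goes 2, 5, 7, 12, 19 → 31 → 50 (each term is the sum of the two before it).
Putting the parts together: (a=R : b=-77 : c=-42 : d=31) and then (a=Q : b=-89 : c=-51 : d=50).

(a=R : b=-77 : c=-42 : d=31), (a=Q : b=-89 : c=-51 : d=50)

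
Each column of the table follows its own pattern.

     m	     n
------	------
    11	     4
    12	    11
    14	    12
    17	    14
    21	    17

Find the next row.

Column m: differences are 1, 2, 3, … (increasing by 1 each time); 11, 12, 14, 17, 21 → 26.
Column n: 4, 11, 12, 14, 17 → 21 (always the previous value of the column m).
So the next row is 26  21.

26  21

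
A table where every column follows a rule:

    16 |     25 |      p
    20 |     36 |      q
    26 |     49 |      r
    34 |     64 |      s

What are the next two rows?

44  81  t; 56  100  u

First component — differences are 4, 6, 8, … (increasing by 2 each time): 16, 20, 26, 34 → 44 → 56.
Second component: 25, 36, 49, 64 → 81 → 100 (perfect squares: 5², 6², 7², …).
Letter: letters move forward 1 place in the alphabet, so p, q, r, s → t → u.
So the next two rows are 44  81  t and 56  100  u.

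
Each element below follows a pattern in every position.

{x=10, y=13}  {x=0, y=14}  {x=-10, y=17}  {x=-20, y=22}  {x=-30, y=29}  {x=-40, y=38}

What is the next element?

X: −10 each step, so 10, 0, -10, -20, -30, -40 → -50.
Y: differences are 1, 3, 5, … (increasing by 2 each time), so 13, 14, 17, 22, 29, 38 → 49.
So the next element is {x=-50, y=49}.

{x=-50, y=49}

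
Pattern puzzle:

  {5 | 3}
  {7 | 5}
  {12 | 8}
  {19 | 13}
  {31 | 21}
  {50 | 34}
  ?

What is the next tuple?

First slot: 5, 7, 12, 19, 31, 50 → 81 (each term is the sum of the two before it).
Second slot: each term is the sum of the two before it, so 3, 5, 8, 13, 21, 34 → 55.
So the next tuple is {81 | 55}.

{81 | 55}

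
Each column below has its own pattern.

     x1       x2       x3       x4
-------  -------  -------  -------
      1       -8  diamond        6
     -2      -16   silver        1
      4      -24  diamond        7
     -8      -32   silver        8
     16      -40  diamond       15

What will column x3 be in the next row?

For the column x3, alternates diamond ↔ silver: diamond, silver, diamond, silver, diamond → silver.

silver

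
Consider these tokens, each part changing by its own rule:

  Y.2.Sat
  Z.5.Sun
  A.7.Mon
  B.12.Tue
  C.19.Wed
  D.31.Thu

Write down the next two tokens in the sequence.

Letter: Y, Z, A, B, C, D → E → F (letters move forward 1 place in the alphabet, wrapping Z→A).
Second component goes 2, 5, 7, 12, 19, 31 → 50 → 81 (each term is the sum of the two before it).
Day goes Sat, Sun, Mon, Tue, Wed, Thu → Fri → Sat (runs through the weekdays Mon→Sun).
So the next two tokens are E.50.Fri and F.81.Sat.

E.50.Fri, F.81.Sat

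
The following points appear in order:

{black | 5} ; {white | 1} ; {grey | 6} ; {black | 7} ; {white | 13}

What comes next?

{grey | 20}

Shade — repeats black → white → grey: black, white, grey, black, white → grey.
Second part — each term is the sum of the two before it: 5, 1, 6, 7, 13 → 20.
Combining the parts gives {grey | 20}.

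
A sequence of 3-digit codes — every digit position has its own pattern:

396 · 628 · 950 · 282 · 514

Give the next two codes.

846 then 178

First digit — +3 each step, mod 10: 3, 6, 9, 2, 5 → 8 → 1.
For the second digit, +3 each step, mod 10: 9, 2, 5, 8, 1 → 4 → 7.
Third digit: +2 each step, mod 10; 6, 8, 0, 2, 4 → 6 → 8.
So the next two codes are 846 and 178.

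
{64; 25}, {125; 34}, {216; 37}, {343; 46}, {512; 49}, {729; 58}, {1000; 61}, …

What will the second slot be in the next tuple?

Second slot — alternating steps +9, +3, +9, +3, …: 25, 34, 37, 46, 49, 58, 61 → 70.

70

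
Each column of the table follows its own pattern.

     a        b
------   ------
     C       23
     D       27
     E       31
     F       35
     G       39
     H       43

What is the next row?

Column a: C, D, E, F, G, H → I (letters move forward 1 place in the alphabet).
Column b — +4 each step: 23, 27, 31, 35, 39, 43 → 47.
Putting it together: I  47.

I  47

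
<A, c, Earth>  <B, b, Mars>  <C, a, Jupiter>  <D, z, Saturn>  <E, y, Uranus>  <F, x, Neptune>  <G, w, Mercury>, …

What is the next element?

<H, v, Venus>

First letter: A, B, C, D, E, F, G → H (letters move forward 1 place in the alphabet).
Second letter goes c, b, a, z, y, x, w → v (letters move back 1 place in the alphabet, wrapping A→Z).
Planet goes Earth, Mars, Jupiter, Saturn, Uranus, Neptune, Mercury → Venus (runs through the planets Mercury→Neptune).
So the next element is <H, v, Venus>.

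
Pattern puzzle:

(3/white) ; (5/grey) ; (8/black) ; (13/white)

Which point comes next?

First value: each term is the sum of the two before it, so 3, 5, 8, 13 → 21.
Shade: repeats white → grey → black, so white, grey, black, white → grey.
Putting it together: (21/grey).

(21/grey)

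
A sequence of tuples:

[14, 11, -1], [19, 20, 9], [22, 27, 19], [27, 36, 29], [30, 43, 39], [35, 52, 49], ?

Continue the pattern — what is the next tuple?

[38, 59, 59]

First value: alternating steps +5, +3, +5, +3, …, so 14, 19, 22, 27, 30, 35 → 38.
Second value: 11, 20, 27, 36, 43, 52 → 59 (alternating steps +9, +7, +9, +7, …).
For the third value, +10 each step: -1, 9, 19, 29, 39, 49 → 59.
Combining the parts gives [38, 59, 59].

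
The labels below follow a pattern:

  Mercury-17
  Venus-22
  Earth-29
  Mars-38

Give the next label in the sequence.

Jupiter-49

Planet: runs through the planets Mercury→Neptune; Mercury, Venus, Earth, Mars → Jupiter.
Second component goes 17, 22, 29, 38 → 49 (differences are 5, 7, 9, … (increasing by 2 each time)).
Combining the parts gives Jupiter-49.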